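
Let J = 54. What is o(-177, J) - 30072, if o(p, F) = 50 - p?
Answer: -29845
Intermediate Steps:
o(-177, J) - 30072 = (50 - 1*(-177)) - 30072 = (50 + 177) - 30072 = 227 - 30072 = -29845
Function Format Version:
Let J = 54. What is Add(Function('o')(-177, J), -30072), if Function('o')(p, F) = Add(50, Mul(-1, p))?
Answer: -29845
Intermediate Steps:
Add(Function('o')(-177, J), -30072) = Add(Add(50, Mul(-1, -177)), -30072) = Add(Add(50, 177), -30072) = Add(227, -30072) = -29845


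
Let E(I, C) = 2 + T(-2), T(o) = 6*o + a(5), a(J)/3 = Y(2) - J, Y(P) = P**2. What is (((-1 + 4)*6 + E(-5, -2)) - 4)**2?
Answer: 1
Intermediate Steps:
a(J) = 12 - 3*J (a(J) = 3*(2**2 - J) = 3*(4 - J) = 12 - 3*J)
T(o) = -3 + 6*o (T(o) = 6*o + (12 - 3*5) = 6*o + (12 - 15) = 6*o - 3 = -3 + 6*o)
E(I, C) = -13 (E(I, C) = 2 + (-3 + 6*(-2)) = 2 + (-3 - 12) = 2 - 15 = -13)
(((-1 + 4)*6 + E(-5, -2)) - 4)**2 = (((-1 + 4)*6 - 13) - 4)**2 = ((3*6 - 13) - 4)**2 = ((18 - 13) - 4)**2 = (5 - 4)**2 = 1**2 = 1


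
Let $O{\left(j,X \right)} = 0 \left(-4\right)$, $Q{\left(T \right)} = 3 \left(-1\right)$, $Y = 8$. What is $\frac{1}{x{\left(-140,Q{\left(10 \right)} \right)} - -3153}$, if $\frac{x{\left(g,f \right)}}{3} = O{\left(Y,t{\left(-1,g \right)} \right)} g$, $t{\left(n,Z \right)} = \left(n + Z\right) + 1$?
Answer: $\frac{1}{3153} \approx 0.00031716$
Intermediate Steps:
$t{\left(n,Z \right)} = 1 + Z + n$ ($t{\left(n,Z \right)} = \left(Z + n\right) + 1 = 1 + Z + n$)
$Q{\left(T \right)} = -3$
$O{\left(j,X \right)} = 0$
$x{\left(g,f \right)} = 0$ ($x{\left(g,f \right)} = 3 \cdot 0 g = 3 \cdot 0 = 0$)
$\frac{1}{x{\left(-140,Q{\left(10 \right)} \right)} - -3153} = \frac{1}{0 - -3153} = \frac{1}{0 + 3153} = \frac{1}{3153}$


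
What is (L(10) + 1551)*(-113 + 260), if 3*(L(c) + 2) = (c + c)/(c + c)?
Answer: 227752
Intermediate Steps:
L(c) = -5/3 (L(c) = -2 + ((c + c)/(c + c))/3 = -2 + ((2*c)/((2*c)))/3 = -2 + ((2*c)*(1/(2*c)))/3 = -2 + (⅓)*1 = -2 + ⅓ = -5/3)
(L(10) + 1551)*(-113 + 260) = (-5/3 + 1551)*(-113 + 260) = (4648/3)*147 = 227752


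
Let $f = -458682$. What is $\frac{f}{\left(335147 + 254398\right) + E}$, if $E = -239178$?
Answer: $- \frac{152894}{116789} \approx -1.3091$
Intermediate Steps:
$\frac{f}{\left(335147 + 254398\right) + E} = - \frac{458682}{\left(335147 + 254398\right) - 239178} = - \frac{458682}{589545 - 239178} = - \frac{458682}{350367} = \left(-458682\right) \frac{1}{350367} = - \frac{152894}{116789}$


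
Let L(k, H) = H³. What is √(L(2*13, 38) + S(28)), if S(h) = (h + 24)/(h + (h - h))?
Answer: √2688819/7 ≈ 234.25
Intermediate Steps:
S(h) = (24 + h)/h (S(h) = (24 + h)/(h + 0) = (24 + h)/h)
√(L(2*13, 38) + S(28)) = √(38³ + (24 + 28)/28) = √(54872 + (1/28)*52) = √(54872 + 13/7) = √(384117/7) = √2688819/7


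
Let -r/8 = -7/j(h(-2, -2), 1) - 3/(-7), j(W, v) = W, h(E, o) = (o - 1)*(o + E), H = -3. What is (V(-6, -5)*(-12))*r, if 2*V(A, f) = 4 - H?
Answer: -52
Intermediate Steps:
h(E, o) = (-1 + o)*(E + o)
V(A, f) = 7/2 (V(A, f) = (4 - 1*(-3))/2 = (4 + 3)/2 = (½)*7 = 7/2)
r = 26/21 (r = -8*(-7/((-2)² - 1*(-2) - 1*(-2) - 2*(-2)) - 3/(-7)) = -8*(-7/(4 + 2 + 2 + 4) - 3*(-⅐)) = -8*(-7/12 + 3/7) = -8*(-13/84) = 26/21 ≈ 1.2381)
(V(-6, -5)*(-12))*r = ((7/2)*(-12))*(26/21) = -42*26/21 = -52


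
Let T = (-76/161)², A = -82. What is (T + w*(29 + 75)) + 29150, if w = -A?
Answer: 976657214/25921 ≈ 37678.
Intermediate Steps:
w = 82 (w = -1*(-82) = 82)
T = 5776/25921 (T = (-76*1/161)² = (-76/161)² = 5776/25921 ≈ 0.22283)
(T + w*(29 + 75)) + 29150 = (5776/25921 + 82*(29 + 75)) + 29150 = (5776/25921 + 82*104) + 29150 = (5776/25921 + 8528) + 29150 = 221060064/25921 + 29150 = 976657214/25921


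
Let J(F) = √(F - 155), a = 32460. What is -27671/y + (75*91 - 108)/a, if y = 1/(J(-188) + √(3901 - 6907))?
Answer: (-797302785860*I - 15673*√7 + 6717*√334)/(10820*(-7*√7 + 3*√334)) ≈ 0.20693 - 2.0296e+6*I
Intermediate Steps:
J(F) = √(-155 + F)
y = 1/(3*I*√334 + 7*I*√7) (y = 1/(√(-155 - 188) + √(3901 - 6907)) = 1/(√(-343) + √(-3006)) = 1/(7*I*√7 + 3*I*√334) = 1/(3*I*√334 + 7*I*√7) ≈ -0.013634*I)
-27671/y + (75*91 - 108)/a = -27671*(-2663*I/(-3*√334 + 7*√7)) + (75*91 - 108)/32460 = -(-73687873)*I/(-3*√334 + 7*√7) + (6825 - 108)*(1/32460) = 73687873*I/(-3*√334 + 7*√7) + 6717*(1/32460) = 73687873*I/(-3*√334 + 7*√7) + 2239/10820 = 2239/10820 + 73687873*I/(-3*√334 + 7*√7)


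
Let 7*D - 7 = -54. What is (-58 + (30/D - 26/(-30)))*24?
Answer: -347432/235 ≈ -1478.4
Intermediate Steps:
D = -47/7 (D = 1 + (⅐)*(-54) = 1 - 54/7 = -47/7 ≈ -6.7143)
(-58 + (30/D - 26/(-30)))*24 = (-58 + (30/(-47/7) - 26/(-30)))*24 = (-58 + (30*(-7/47) - 26*(-1/30)))*24 = (-58 + (-210/47 + 13/15))*24 = (-58 - 2539/705)*24 = -43429/705*24 = -347432/235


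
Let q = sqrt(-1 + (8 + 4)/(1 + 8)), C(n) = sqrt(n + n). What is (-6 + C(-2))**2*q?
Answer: sqrt(3)*(32/3 - 8*I) ≈ 18.475 - 13.856*I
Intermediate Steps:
C(n) = sqrt(2)*sqrt(n) (C(n) = sqrt(2*n) = sqrt(2)*sqrt(n))
q = sqrt(3)/3 (q = sqrt(-1 + 12/9) = sqrt(-1 + 12*(1/9)) = sqrt(-1 + 4/3) = sqrt(1/3) = sqrt(3)/3 ≈ 0.57735)
(-6 + C(-2))**2*q = (-6 + sqrt(2)*sqrt(-2))**2*(sqrt(3)/3) = (-6 + sqrt(2)*(I*sqrt(2)))**2*(sqrt(3)/3) = (-6 + 2*I)**2*(sqrt(3)/3) = sqrt(3)*(-6 + 2*I)**2/3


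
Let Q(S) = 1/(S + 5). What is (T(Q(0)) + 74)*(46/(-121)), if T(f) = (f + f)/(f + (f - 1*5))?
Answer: -3400/121 ≈ -28.099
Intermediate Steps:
Q(S) = 1/(5 + S)
T(f) = 2*f/(-5 + 2*f) (T(f) = (2*f)/(f + (f - 5)) = (2*f)/(f + (-5 + f)) = (2*f)/(-5 + 2*f) = 2*f/(-5 + 2*f))
(T(Q(0)) + 74)*(46/(-121)) = (2/((5 + 0)*(-5 + 2/(5 + 0))) + 74)*(46/(-121)) = (2/(5*(-5 + 2/5)) + 74)*(46*(-1/121)) = (2*(1/5)/(-5 + 2*(1/5)) + 74)*(-46/121) = (2*(1/5)/(-5 + 2/5) + 74)*(-46/121) = (2*(1/5)/(-23/5) + 74)*(-46/121) = (2*(1/5)*(-5/23) + 74)*(-46/121) = (-2/23 + 74)*(-46/121) = (1700/23)*(-46/121) = -3400/121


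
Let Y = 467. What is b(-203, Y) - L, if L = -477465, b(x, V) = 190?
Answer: 477655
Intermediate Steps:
b(-203, Y) - L = 190 - 1*(-477465) = 190 + 477465 = 477655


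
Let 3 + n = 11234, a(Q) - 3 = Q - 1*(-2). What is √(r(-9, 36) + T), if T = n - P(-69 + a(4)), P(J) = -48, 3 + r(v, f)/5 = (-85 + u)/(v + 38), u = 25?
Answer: 2*√2366081/29 ≈ 106.08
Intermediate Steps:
r(v, f) = -15 - 300/(38 + v) (r(v, f) = -15 + 5*((-85 + 25)/(v + 38)) = -15 + 5*(-60/(38 + v)) = -15 - 300/(38 + v))
a(Q) = 5 + Q (a(Q) = 3 + (Q - 1*(-2)) = 3 + (Q + 2) = 3 + (2 + Q) = 5 + Q)
n = 11231 (n = -3 + 11234 = 11231)
T = 11279 (T = 11231 - 1*(-48) = 11231 + 48 = 11279)
√(r(-9, 36) + T) = √(15*(-58 - 1*(-9))/(38 - 9) + 11279) = √(15*(-58 + 9)/29 + 11279) = √(15*(1/29)*(-49) + 11279) = √(-735/29 + 11279) = √(326356/29) = 2*√2366081/29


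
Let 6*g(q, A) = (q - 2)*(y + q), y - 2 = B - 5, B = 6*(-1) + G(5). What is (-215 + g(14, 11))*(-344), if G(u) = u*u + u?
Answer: 49880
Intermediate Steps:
G(u) = u + u² (G(u) = u² + u = u + u²)
B = 24 (B = 6*(-1) + 5*(1 + 5) = -6 + 5*6 = -6 + 30 = 24)
y = 21 (y = 2 + (24 - 5) = 2 + 19 = 21)
g(q, A) = (-2 + q)*(21 + q)/6 (g(q, A) = ((q - 2)*(21 + q))/6 = ((-2 + q)*(21 + q))/6 = (-2 + q)*(21 + q)/6)
(-215 + g(14, 11))*(-344) = (-215 + (-7 + (⅙)*14² + (19/6)*14))*(-344) = (-215 + (-7 + (⅙)*196 + 133/3))*(-344) = (-215 + (-7 + 98/3 + 133/3))*(-344) = (-215 + 70)*(-344) = -145*(-344) = 49880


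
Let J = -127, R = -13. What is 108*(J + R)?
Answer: -15120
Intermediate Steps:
108*(J + R) = 108*(-127 - 13) = 108*(-140) = -15120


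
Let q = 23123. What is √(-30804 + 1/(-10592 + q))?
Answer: I*√4837027690113/12531 ≈ 175.51*I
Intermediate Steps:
√(-30804 + 1/(-10592 + q)) = √(-30804 + 1/(-10592 + 23123)) = √(-30804 + 1/12531) = √(-386004923/12531) = I*√4837027690113/12531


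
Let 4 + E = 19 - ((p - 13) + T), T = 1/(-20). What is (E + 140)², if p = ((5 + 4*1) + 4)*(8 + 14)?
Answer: 5564881/400 ≈ 13912.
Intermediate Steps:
p = 286 (p = ((5 + 4) + 4)*22 = (9 + 4)*22 = 13*22 = 286)
T = -1/20 ≈ -0.050000
E = -5159/20 (E = -4 + (19 - ((286 - 13) - 1/20)) = -4 + (19 - (273 - 1/20)) = -4 + (19 - 1*5459/20) = -4 + (19 - 5459/20) = -4 - 5079/20 = -5159/20 ≈ -257.95)
(E + 140)² = (-5159/20 + 140)² = (-2359/20)² = 5564881/400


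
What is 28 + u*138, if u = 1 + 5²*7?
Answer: 24316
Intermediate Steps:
u = 176 (u = 1 + 25*7 = 1 + 175 = 176)
28 + u*138 = 28 + 176*138 = 28 + 24288 = 24316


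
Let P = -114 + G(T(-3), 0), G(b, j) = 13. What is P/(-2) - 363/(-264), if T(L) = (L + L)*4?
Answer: 415/8 ≈ 51.875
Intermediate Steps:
T(L) = 8*L (T(L) = (2*L)*4 = 8*L)
P = -101 (P = -114 + 13 = -101)
P/(-2) - 363/(-264) = -101/(-2) - 363/(-264) = -101*(-1/2) - 363*(-1/264) = 101/2 + 11/8 = 415/8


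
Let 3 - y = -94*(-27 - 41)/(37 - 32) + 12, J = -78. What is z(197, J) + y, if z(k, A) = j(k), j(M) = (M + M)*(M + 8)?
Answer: 397413/5 ≈ 79483.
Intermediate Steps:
j(M) = 2*M*(8 + M) (j(M) = (2*M)*(8 + M) = 2*M*(8 + M))
z(k, A) = 2*k*(8 + k)
y = -6437/5 (y = 3 - (-94*(-27 - 41)/(37 - 32) + 12) = 3 - (-(-6392)/5 + 12) = 3 - (-94*(-68/5) + 12) = 3 - (6392/5 + 12) = 3 - 1*6452/5 = 3 - 6452/5 = -6437/5 ≈ -1287.4)
z(197, J) + y = 2*197*(8 + 197) - 6437/5 = 2*197*205 - 6437/5 = 80770 - 6437/5 = 397413/5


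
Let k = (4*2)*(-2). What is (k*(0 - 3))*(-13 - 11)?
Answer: -1152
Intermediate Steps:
k = -16 (k = 8*(-2) = -16)
(k*(0 - 3))*(-13 - 11) = (-16*(0 - 3))*(-13 - 11) = -16*(-3)*(-24) = 48*(-24) = -1152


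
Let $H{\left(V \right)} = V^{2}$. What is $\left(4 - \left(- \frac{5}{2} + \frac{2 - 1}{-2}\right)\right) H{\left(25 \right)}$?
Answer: $4375$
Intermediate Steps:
$\left(4 - \left(- \frac{5}{2} + \frac{2 - 1}{-2}\right)\right) H{\left(25 \right)} = \left(4 - \left(- \frac{5}{2} + \frac{2 - 1}{-2}\right)\right) 25^{2} = \left(4 - \left(\left(-5\right) \frac{1}{2} + \left(2 - 1\right) \left(- \frac{1}{2}\right)\right)\right) 625 = \left(4 - \left(- \frac{5}{2} + 1 \left(- \frac{1}{2}\right)\right)\right) 625 = \left(4 - \left(- \frac{5}{2} - \frac{1}{2}\right)\right) 625 = \left(4 - -3\right) 625 = \left(4 + 3\right) 625 = 7 \cdot 625 = 4375$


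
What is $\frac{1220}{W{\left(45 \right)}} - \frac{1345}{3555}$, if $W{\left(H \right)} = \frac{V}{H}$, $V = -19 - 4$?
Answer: $- \frac{39040087}{16353} \approx -2387.3$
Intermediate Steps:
$V = -23$
$W{\left(H \right)} = - \frac{23}{H}$
$\frac{1220}{W{\left(45 \right)}} - \frac{1345}{3555} = \frac{1220}{\left(-23\right) \frac{1}{45}} - \frac{1345}{3555} = \frac{1220}{\left(-23\right) \frac{1}{45}} - \frac{269}{711} = \frac{1220}{- \frac{23}{45}} - \frac{269}{711} = 1220 \left(- \frac{45}{23}\right) - \frac{269}{711} = - \frac{54900}{23} - \frac{269}{711} = - \frac{39040087}{16353}$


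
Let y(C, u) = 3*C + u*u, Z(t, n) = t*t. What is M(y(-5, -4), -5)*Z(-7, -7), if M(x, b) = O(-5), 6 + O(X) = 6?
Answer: 0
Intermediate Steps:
Z(t, n) = t²
y(C, u) = u² + 3*C (y(C, u) = 3*C + u² = u² + 3*C)
O(X) = 0 (O(X) = -6 + 6 = 0)
M(x, b) = 0
M(y(-5, -4), -5)*Z(-7, -7) = 0*(-7)² = 0*49 = 0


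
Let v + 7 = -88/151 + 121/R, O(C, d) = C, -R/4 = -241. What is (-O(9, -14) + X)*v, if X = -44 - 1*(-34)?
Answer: 20624671/145564 ≈ 141.69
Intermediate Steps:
R = 964 (R = -4*(-241) = 964)
v = -1085509/145564 (v = -7 + (-88/151 + 121/964) = -7 - 66561/145564 = -1085509/145564 ≈ -7.4573)
X = -10 (X = -44 + 34 = -10)
(-O(9, -14) + X)*v = (-1*9 - 10)*(-1085509/145564) = (-9 - 10)*(-1085509/145564) = -19*(-1085509/145564) = 20624671/145564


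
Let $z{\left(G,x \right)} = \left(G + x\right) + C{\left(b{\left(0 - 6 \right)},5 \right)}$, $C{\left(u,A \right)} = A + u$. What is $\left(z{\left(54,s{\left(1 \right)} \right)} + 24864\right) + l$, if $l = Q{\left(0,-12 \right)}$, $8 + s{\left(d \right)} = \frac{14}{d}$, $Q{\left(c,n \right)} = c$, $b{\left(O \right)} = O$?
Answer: $24923$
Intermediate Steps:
$s{\left(d \right)} = -8 + \frac{14}{d}$
$l = 0$
$z{\left(G,x \right)} = -1 + G + x$ ($z{\left(G,x \right)} = \left(G + x\right) + \left(5 + \left(0 - 6\right)\right) = \left(G + x\right) + \left(5 - 6\right) = \left(G + x\right) - 1 = -1 + G + x$)
$\left(z{\left(54,s{\left(1 \right)} \right)} + 24864\right) + l = \left(\left(-1 + 54 - \left(8 - \frac{14}{1}\right)\right) + 24864\right) + 0 = \left(\left(-1 + 54 + \left(-8 + 14 \cdot 1\right)\right) + 24864\right) + 0 = \left(\left(-1 + 54 + \left(-8 + 14\right)\right) + 24864\right) + 0 = \left(\left(-1 + 54 + 6\right) + 24864\right) + 0 = \left(59 + 24864\right) + 0 = 24923 + 0 = 24923$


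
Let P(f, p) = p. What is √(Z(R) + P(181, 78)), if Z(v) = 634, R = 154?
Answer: 2*√178 ≈ 26.683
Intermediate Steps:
√(Z(R) + P(181, 78)) = √(634 + 78) = √712 = 2*√178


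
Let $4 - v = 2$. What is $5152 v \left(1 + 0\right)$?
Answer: $10304$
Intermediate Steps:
$v = 2$ ($v = 4 - 2 = 2$)
$5152 v \left(1 + 0\right) = 5152 \cdot 2 \left(1 + 0\right) = 5152 \cdot 2 \cdot 1 = 5152 \cdot 2 = 10304$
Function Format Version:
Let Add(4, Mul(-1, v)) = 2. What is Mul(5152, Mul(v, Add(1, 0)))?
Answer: 10304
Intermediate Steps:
v = 2 (v = Add(4, Mul(-1, 2)) = Add(4, -2) = 2)
Mul(5152, Mul(v, Add(1, 0))) = Mul(5152, Mul(2, Add(1, 0))) = Mul(5152, Mul(2, 1)) = Mul(5152, 2) = 10304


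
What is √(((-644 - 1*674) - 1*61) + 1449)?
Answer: √70 ≈ 8.3666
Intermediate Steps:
√(((-644 - 1*674) - 1*61) + 1449) = √(((-644 - 674) - 61) + 1449) = √((-1318 - 61) + 1449) = √(-1379 + 1449) = √70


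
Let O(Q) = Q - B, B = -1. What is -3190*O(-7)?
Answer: 19140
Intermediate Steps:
O(Q) = 1 + Q (O(Q) = Q - 1*(-1) = Q + 1 = 1 + Q)
-3190*O(-7) = -3190*(1 - 7) = -3190*(-6) = 19140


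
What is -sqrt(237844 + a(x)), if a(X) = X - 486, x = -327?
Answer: -sqrt(237031) ≈ -486.86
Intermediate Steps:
a(X) = -486 + X
-sqrt(237844 + a(x)) = -sqrt(237844 + (-486 - 327)) = -sqrt(237844 - 813) = -sqrt(237031)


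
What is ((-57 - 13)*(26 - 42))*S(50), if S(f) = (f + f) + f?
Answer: 168000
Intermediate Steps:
S(f) = 3*f (S(f) = 2*f + f = 3*f)
((-57 - 13)*(26 - 42))*S(50) = ((-57 - 13)*(26 - 42))*(3*50) = -70*(-16)*150 = 1120*150 = 168000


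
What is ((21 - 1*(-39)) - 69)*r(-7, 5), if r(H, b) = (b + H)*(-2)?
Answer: -36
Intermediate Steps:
r(H, b) = -2*H - 2*b (r(H, b) = (H + b)*(-2) = -2*H - 2*b)
((21 - 1*(-39)) - 69)*r(-7, 5) = ((21 - 1*(-39)) - 69)*(-2*(-7) - 2*5) = ((21 + 39) - 69)*(14 - 10) = (60 - 69)*4 = -9*4 = -36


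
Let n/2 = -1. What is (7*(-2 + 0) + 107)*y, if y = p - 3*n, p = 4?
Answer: 930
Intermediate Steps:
n = -2 (n = 2*(-1) = -2)
y = 10 (y = 4 - 3*(-2) = 4 + 6 = 10)
(7*(-2 + 0) + 107)*y = (7*(-2 + 0) + 107)*10 = (7*(-2) + 107)*10 = (-14 + 107)*10 = 93*10 = 930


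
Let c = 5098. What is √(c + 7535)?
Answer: √12633 ≈ 112.40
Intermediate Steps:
√(c + 7535) = √(5098 + 7535) = √12633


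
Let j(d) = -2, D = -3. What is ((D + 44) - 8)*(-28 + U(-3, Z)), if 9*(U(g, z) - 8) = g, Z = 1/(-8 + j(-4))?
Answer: -671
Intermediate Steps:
Z = -⅒ (Z = 1/(-8 - 2) = 1/(-10) = -⅒ ≈ -0.10000)
U(g, z) = 8 + g/9
((D + 44) - 8)*(-28 + U(-3, Z)) = ((-3 + 44) - 8)*(-28 + (8 + (⅑)*(-3))) = (41 - 8)*(-28 + (8 - ⅓)) = 33*(-28 + 23/3) = 33*(-61/3) = -671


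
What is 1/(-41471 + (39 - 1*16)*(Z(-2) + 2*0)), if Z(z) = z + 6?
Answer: -1/41379 ≈ -2.4167e-5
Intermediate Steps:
Z(z) = 6 + z
1/(-41471 + (39 - 1*16)*(Z(-2) + 2*0)) = 1/(-41471 + (39 - 1*16)*((6 - 2) + 2*0)) = 1/(-41471 + (39 - 16)*(4 + 0)) = 1/(-41471 + 23*4) = 1/(-41471 + 92) = 1/(-41379) = -1/41379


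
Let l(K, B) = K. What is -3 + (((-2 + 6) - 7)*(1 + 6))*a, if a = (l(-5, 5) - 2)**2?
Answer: -1032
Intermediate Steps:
a = 49 (a = (-5 - 2)**2 = (-7)**2 = 49)
-3 + (((-2 + 6) - 7)*(1 + 6))*a = -3 + (((-2 + 6) - 7)*(1 + 6))*49 = -3 + ((4 - 7)*7)*49 = -3 - 3*7*49 = -3 - 21*49 = -3 - 1029 = -1032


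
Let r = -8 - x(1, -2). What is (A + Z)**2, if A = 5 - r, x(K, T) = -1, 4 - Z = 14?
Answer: 4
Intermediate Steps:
Z = -10 (Z = 4 - 1*14 = 4 - 14 = -10)
r = -7 (r = -8 - 1*(-1) = -8 + 1 = -7)
A = 12 (A = 5 - 1*(-7) = 5 + 7 = 12)
(A + Z)**2 = (12 - 10)**2 = 2**2 = 4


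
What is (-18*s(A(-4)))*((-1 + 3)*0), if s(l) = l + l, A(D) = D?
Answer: 0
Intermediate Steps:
s(l) = 2*l
(-18*s(A(-4)))*((-1 + 3)*0) = (-36*(-4))*((-1 + 3)*0) = (-18*(-8))*(2*0) = 144*0 = 0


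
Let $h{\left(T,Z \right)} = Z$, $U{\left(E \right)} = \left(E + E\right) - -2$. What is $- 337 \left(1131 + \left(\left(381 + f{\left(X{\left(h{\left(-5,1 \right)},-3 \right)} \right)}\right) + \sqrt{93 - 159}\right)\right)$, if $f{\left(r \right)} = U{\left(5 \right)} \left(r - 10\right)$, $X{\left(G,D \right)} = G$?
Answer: $-473148 - 337 i \sqrt{66} \approx -4.7315 \cdot 10^{5} - 2737.8 i$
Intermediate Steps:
$U{\left(E \right)} = 2 + 2 E$ ($U{\left(E \right)} = 2 E + 2 = 2 + 2 E$)
$f{\left(r \right)} = -120 + 12 r$ ($f{\left(r \right)} = \left(2 + 2 \cdot 5\right) \left(r - 10\right) = \left(2 + 10\right) \left(-10 + r\right) = 12 \left(-10 + r\right) = -120 + 12 r$)
$- 337 \left(1131 + \left(\left(381 + f{\left(X{\left(h{\left(-5,1 \right)},-3 \right)} \right)}\right) + \sqrt{93 - 159}\right)\right) = - 337 \left(1131 + \left(\left(381 + \left(-120 + 12 \cdot 1\right)\right) + \sqrt{93 - 159}\right)\right) = - 337 \left(1131 + \left(\left(381 + \left(-120 + 12\right)\right) + \sqrt{-66}\right)\right) = - 337 \left(1131 + \left(\left(381 - 108\right) + i \sqrt{66}\right)\right) = - 337 \left(1131 + \left(273 + i \sqrt{66}\right)\right) = - 337 \left(1404 + i \sqrt{66}\right) = -473148 - 337 i \sqrt{66}$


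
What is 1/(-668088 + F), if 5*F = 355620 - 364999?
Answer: -5/3349819 ≈ -1.4926e-6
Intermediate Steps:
F = -9379/5 (F = (355620 - 364999)/5 = (⅕)*(-9379) = -9379/5 ≈ -1875.8)
1/(-668088 + F) = 1/(-668088 - 9379/5) = 1/(-3349819/5) = -5/3349819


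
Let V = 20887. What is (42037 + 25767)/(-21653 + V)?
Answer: -33902/383 ≈ -88.517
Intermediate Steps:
(42037 + 25767)/(-21653 + V) = (42037 + 25767)/(-21653 + 20887) = 67804/(-766) = 67804*(-1/766) = -33902/383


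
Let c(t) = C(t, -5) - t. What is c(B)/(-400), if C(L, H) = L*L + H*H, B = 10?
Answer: -23/80 ≈ -0.28750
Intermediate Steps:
C(L, H) = H² + L² (C(L, H) = L² + H² = H² + L²)
c(t) = 25 + t² - t (c(t) = ((-5)² + t²) - t = (25 + t²) - t = 25 + t² - t)
c(B)/(-400) = (25 + 10² - 1*10)/(-400) = (25 + 100 - 10)*(-1/400) = 115*(-1/400) = -23/80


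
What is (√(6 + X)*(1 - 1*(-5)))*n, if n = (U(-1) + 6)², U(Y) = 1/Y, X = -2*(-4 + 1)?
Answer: 300*√3 ≈ 519.62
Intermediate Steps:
X = 6 (X = -2*(-3) = 6)
U(Y) = 1/Y
n = 25 (n = (1/(-1) + 6)² = (-1 + 6)² = 5² = 25)
(√(6 + X)*(1 - 1*(-5)))*n = (√(6 + 6)*(1 - 1*(-5)))*25 = (√12*(1 + 5))*25 = ((2*√3)*6)*25 = (12*√3)*25 = 300*√3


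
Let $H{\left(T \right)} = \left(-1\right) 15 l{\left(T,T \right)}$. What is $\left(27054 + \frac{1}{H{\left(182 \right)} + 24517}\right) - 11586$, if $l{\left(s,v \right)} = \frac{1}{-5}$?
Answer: $\frac{379275361}{24520} \approx 15468.0$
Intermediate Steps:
$l{\left(s,v \right)} = - \frac{1}{5}$
$H{\left(T \right)} = 3$ ($H{\left(T \right)} = \left(-1\right) 15 \left(- \frac{1}{5}\right) = \left(-15\right) \left(- \frac{1}{5}\right) = 3$)
$\left(27054 + \frac{1}{H{\left(182 \right)} + 24517}\right) - 11586 = \left(27054 + \frac{1}{3 + 24517}\right) - 11586 = \left(27054 + \frac{1}{24520}\right) - 11586 = \frac{663364081}{24520} - 11586 = \frac{379275361}{24520}$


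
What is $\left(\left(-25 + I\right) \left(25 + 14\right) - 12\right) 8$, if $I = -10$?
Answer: $-11016$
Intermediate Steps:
$\left(\left(-25 + I\right) \left(25 + 14\right) - 12\right) 8 = \left(\left(-25 - 10\right) \left(25 + 14\right) - 12\right) 8 = \left(\left(-35\right) 39 - 12\right) 8 = \left(-1365 - 12\right) 8 = \left(-1377\right) 8 = -11016$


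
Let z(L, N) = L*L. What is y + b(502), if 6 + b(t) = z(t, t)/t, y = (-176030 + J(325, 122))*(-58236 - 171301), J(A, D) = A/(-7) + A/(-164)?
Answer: 6628307731209/164 ≈ 4.0417e+10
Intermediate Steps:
J(A, D) = -171*A/1148 (J(A, D) = A*(-⅐) + A*(-1/164) = -A/7 - A/164 = -171*A/1148)
y = 6628307649865/164 (y = (-176030 - 171/1148*325)*(-58236 - 171301) = (-176030 - 55575/1148)*(-229537) = -202138015/1148*(-229537) = 6628307649865/164 ≈ 4.0417e+10)
z(L, N) = L²
b(t) = -6 + t (b(t) = -6 + t²/t = -6 + t)
y + b(502) = 6628307649865/164 + (-6 + 502) = 6628307649865/164 + 496 = 6628307731209/164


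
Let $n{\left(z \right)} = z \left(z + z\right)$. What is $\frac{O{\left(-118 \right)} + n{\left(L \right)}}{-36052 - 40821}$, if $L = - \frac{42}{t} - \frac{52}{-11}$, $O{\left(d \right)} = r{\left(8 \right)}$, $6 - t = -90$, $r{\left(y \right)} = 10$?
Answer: $- \frac{724905}{1190609024} \approx -0.00060885$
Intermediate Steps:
$t = 96$ ($t = 6 - -90 = 6 + 90 = 96$)
$O{\left(d \right)} = 10$
$L = \frac{755}{176}$ ($L = - \frac{42}{96} - \frac{52}{-11} = \left(-42\right) \frac{1}{96} - - \frac{52}{11} = - \frac{7}{16} + \frac{52}{11} = \frac{755}{176} \approx 4.2898$)
$n{\left(z \right)} = 2 z^{2}$ ($n{\left(z \right)} = z 2 z = 2 z^{2}$)
$\frac{O{\left(-118 \right)} + n{\left(L \right)}}{-36052 - 40821} = \frac{10 + 2 \left(\frac{755}{176}\right)^{2}}{-36052 - 40821} = \frac{10 + 2 \cdot \frac{570025}{30976}}{-76873} = \left(10 + \frac{570025}{15488}\right) \left(- \frac{1}{76873}\right) = \frac{724905}{15488} \left(- \frac{1}{76873}\right) = - \frac{724905}{1190609024}$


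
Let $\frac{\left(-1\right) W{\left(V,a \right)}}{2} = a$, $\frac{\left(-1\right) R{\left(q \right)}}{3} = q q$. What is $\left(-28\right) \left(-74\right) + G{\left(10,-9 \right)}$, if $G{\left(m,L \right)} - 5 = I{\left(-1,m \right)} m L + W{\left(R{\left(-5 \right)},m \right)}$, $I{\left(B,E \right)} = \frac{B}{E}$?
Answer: $2066$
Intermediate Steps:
$R{\left(q \right)} = - 3 q^{2}$ ($R{\left(q \right)} = - 3 q q = - 3 q^{2}$)
$W{\left(V,a \right)} = - 2 a$
$G{\left(m,L \right)} = 5 - L - 2 m$ ($G{\left(m,L \right)} = 5 + \left(- \frac{1}{m} m L - 2 m\right) = 5 - \left(L + 2 m\right) = 5 - L - 2 m$)
$\left(-28\right) \left(-74\right) + G{\left(10,-9 \right)} = \left(-28\right) \left(-74\right) - 6 = 2072 + \left(5 + 9 - 20\right) = 2072 - 6 = 2066$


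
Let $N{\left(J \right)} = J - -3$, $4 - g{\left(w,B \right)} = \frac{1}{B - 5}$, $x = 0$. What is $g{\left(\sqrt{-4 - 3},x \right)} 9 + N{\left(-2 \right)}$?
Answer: $\frac{194}{5} \approx 38.8$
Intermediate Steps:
$g{\left(w,B \right)} = 4 - \frac{1}{-5 + B}$ ($g{\left(w,B \right)} = 4 - \frac{1}{B - 5} = 4 - \frac{1}{-5 + B}$)
$N{\left(J \right)} = 3 + J$ ($N{\left(J \right)} = J + 3 = 3 + J$)
$g{\left(\sqrt{-4 - 3},x \right)} 9 + N{\left(-2 \right)} = \frac{-21 + 4 \cdot 0}{-5 + 0} \cdot 9 + \left(3 - 2\right) = \frac{-21 + 0}{-5} \cdot 9 + 1 = \left(- \frac{1}{5}\right) \left(-21\right) 9 + 1 = \frac{21}{5} \cdot 9 + 1 = \frac{189}{5} + 1 = \frac{194}{5}$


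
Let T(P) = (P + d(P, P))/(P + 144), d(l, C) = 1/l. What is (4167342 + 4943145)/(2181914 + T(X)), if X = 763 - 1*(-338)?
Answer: 12488154502815/2990848918132 ≈ 4.1755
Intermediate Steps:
X = 1101 (X = 763 + 338 = 1101)
T(P) = (P + 1/P)/(144 + P) (T(P) = (P + 1/P)/(P + 144) = (P + 1/P)/(144 + P))
(4167342 + 4943145)/(2181914 + T(X)) = (4167342 + 4943145)/(2181914 + (1 + 1101**2)/(1101*(144 + 1101))) = 9110487/(2181914 + (1/1101)*(1 + 1212201)/1245) = 9110487/(2181914 + (1/1101)*(1/1245)*1212202) = 9110487/(2181914 + 1212202/1370745) = 9110487/(2990848918132/1370745) = 9110487*(1370745/2990848918132) = 12488154502815/2990848918132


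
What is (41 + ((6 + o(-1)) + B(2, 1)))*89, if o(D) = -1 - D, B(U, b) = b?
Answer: 4272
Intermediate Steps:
(41 + ((6 + o(-1)) + B(2, 1)))*89 = (41 + ((6 + (-1 - 1*(-1))) + 1))*89 = (41 + ((6 + (-1 + 1)) + 1))*89 = (41 + ((6 + 0) + 1))*89 = (41 + (6 + 1))*89 = (41 + 7)*89 = 48*89 = 4272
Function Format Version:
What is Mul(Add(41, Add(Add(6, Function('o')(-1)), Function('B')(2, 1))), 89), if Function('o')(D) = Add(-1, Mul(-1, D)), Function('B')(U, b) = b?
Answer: 4272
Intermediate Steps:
Mul(Add(41, Add(Add(6, Function('o')(-1)), Function('B')(2, 1))), 89) = Mul(Add(41, Add(Add(6, Add(-1, Mul(-1, -1))), 1)), 89) = Mul(Add(41, Add(Add(6, Add(-1, 1)), 1)), 89) = Mul(Add(41, Add(Add(6, 0), 1)), 89) = Mul(Add(41, Add(6, 1)), 89) = Mul(Add(41, 7), 89) = Mul(48, 89) = 4272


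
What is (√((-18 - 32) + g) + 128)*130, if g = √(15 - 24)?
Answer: 16640 + 130*√(-50 + 3*I) ≈ 16668.0 + 919.65*I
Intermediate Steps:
g = 3*I (g = √(-9) = 3*I ≈ 3.0*I)
(√((-18 - 32) + g) + 128)*130 = (√((-18 - 32) + 3*I) + 128)*130 = (√(-50 + 3*I) + 128)*130 = (128 + √(-50 + 3*I))*130 = 16640 + 130*√(-50 + 3*I)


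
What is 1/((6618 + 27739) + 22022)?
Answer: 1/56379 ≈ 1.7737e-5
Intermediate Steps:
1/((6618 + 27739) + 22022) = 1/(34357 + 22022) = 1/56379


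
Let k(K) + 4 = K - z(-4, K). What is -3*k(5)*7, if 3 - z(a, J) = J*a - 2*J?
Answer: 672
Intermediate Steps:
z(a, J) = 3 + 2*J - J*a (z(a, J) = 3 - (J*a - 2*J) = 3 - (-2*J + J*a) = 3 + (2*J - J*a) = 3 + 2*J - J*a)
k(K) = -7 - 5*K (k(K) = -4 + (K - (3 + 2*K - 1*K*(-4))) = -4 + (K - (3 + 2*K + 4*K)) = -4 + (K - (3 + 6*K)) = -4 + (K + (-3 - 6*K)) = -4 + (-3 - 5*K) = -7 - 5*K)
-3*k(5)*7 = -3*(-7 - 5*5)*7 = -3*(-7 - 25)*7 = -3*(-32)*7 = 96*7 = 672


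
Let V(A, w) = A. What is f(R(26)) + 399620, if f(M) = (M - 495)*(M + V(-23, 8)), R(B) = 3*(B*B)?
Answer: 3473285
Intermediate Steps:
R(B) = 3*B²
f(M) = (-495 + M)*(-23 + M) (f(M) = (M - 495)*(M - 23) = (-495 + M)*(-23 + M))
f(R(26)) + 399620 = (11385 + (3*26²)² - 1554*26²) + 399620 = (11385 + (3*676)² - 1554*676) + 399620 = (11385 + 2028² - 518*2028) + 399620 = (11385 + 4112784 - 1050504) + 399620 = 3073665 + 399620 = 3473285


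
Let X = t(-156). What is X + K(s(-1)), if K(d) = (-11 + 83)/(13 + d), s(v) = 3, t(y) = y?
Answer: -303/2 ≈ -151.50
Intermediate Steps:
K(d) = 72/(13 + d)
X = -156
X + K(s(-1)) = -156 + 72/(13 + 3) = -156 + 72/16 = -156 + 72*(1/16) = -156 + 9/2 = -303/2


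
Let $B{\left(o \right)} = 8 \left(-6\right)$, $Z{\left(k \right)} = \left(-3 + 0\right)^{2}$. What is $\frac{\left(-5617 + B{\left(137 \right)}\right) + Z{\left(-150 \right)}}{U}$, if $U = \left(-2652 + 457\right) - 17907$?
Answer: $\frac{2828}{10051} \approx 0.28136$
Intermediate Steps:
$Z{\left(k \right)} = 9$ ($Z{\left(k \right)} = \left(-3\right)^{2} = 9$)
$B{\left(o \right)} = -48$
$U = -20102$ ($U = -2195 - 17907 = -20102$)
$\frac{\left(-5617 + B{\left(137 \right)}\right) + Z{\left(-150 \right)}}{U} = \frac{\left(-5617 - 48\right) + 9}{-20102} = \left(-5665 + 9\right) \left(- \frac{1}{20102}\right) = \left(-5656\right) \left(- \frac{1}{20102}\right) = \frac{2828}{10051}$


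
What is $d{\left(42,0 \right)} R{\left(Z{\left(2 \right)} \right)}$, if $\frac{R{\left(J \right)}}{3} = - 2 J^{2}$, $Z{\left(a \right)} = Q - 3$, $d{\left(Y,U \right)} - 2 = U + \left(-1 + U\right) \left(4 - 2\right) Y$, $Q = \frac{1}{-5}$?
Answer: $\frac{125952}{25} \approx 5038.1$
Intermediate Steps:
$Q = - \frac{1}{5} \approx -0.2$
$d{\left(Y,U \right)} = 2 + U + Y \left(-2 + 2 U\right)$ ($d{\left(Y,U \right)} = 2 + \left(U + \left(-1 + U\right) \left(4 - 2\right) Y\right) = 2 + \left(U + \left(-1 + U\right) 2 Y\right) = 2 + \left(U + \left(-2 + 2 U\right) Y\right) = 2 + \left(U + Y \left(-2 + 2 U\right)\right) = 2 + U + Y \left(-2 + 2 U\right)$)
$Z{\left(a \right)} = - \frac{16}{5}$ ($Z{\left(a \right)} = - \frac{1}{5} - 3 = - \frac{16}{5}$)
$R{\left(J \right)} = - 6 J^{2}$ ($R{\left(J \right)} = 3 \left(- 2 J^{2}\right) = - 6 J^{2}$)
$d{\left(42,0 \right)} R{\left(Z{\left(2 \right)} \right)} = \left(2 + 0 - 84 + 2 \cdot 0 \cdot 42\right) \left(- 6 \left(- \frac{16}{5}\right)^{2}\right) = \left(2 + 0 - 84 + 0\right) \left(\left(-6\right) \frac{256}{25}\right) = \left(-82\right) \left(- \frac{1536}{25}\right) = \frac{125952}{25}$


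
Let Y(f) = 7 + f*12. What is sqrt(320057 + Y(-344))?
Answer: 12*sqrt(2194) ≈ 562.08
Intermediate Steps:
Y(f) = 7 + 12*f
sqrt(320057 + Y(-344)) = sqrt(320057 + (7 + 12*(-344))) = sqrt(320057 + (7 - 4128)) = sqrt(320057 - 4121) = sqrt(315936) = 12*sqrt(2194)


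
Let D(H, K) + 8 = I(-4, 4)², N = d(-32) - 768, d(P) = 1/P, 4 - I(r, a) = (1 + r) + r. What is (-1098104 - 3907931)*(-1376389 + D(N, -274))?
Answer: 6889685825660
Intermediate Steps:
I(r, a) = 3 - 2*r (I(r, a) = 4 - ((1 + r) + r) = 4 - (1 + 2*r) = 4 + (-1 - 2*r) = 3 - 2*r)
N = -24577/32 (N = 1/(-32) - 768 = -1/32 - 768 = -24577/32 ≈ -768.03)
D(H, K) = 113 (D(H, K) = -8 + (3 - 2*(-4))² = -8 + (3 + 8)² = -8 + 11² = -8 + 121 = 113)
(-1098104 - 3907931)*(-1376389 + D(N, -274)) = (-1098104 - 3907931)*(-1376389 + 113) = -5006035*(-1376276) = 6889685825660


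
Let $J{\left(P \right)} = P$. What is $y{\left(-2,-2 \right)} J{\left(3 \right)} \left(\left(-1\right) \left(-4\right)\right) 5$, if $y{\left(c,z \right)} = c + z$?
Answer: $-240$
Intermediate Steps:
$y{\left(-2,-2 \right)} J{\left(3 \right)} \left(\left(-1\right) \left(-4\right)\right) 5 = \left(-2 - 2\right) 3 \left(\left(-1\right) \left(-4\right)\right) 5 = - 4 \cdot 3 \cdot 4 \cdot 5 = - 4 \cdot 12 \cdot 5 = \left(-4\right) 60 = -240$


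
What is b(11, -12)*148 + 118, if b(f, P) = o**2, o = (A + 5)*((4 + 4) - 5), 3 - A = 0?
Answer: 85366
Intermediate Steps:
A = 3 (A = 3 - 1*0 = 3 + 0 = 3)
o = 24 (o = (3 + 5)*((4 + 4) - 5) = 8*(8 - 5) = 8*3 = 24)
b(f, P) = 576 (b(f, P) = 24**2 = 576)
b(11, -12)*148 + 118 = 576*148 + 118 = 85248 + 118 = 85366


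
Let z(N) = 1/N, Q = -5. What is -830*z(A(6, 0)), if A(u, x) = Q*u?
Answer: 83/3 ≈ 27.667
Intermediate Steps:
A(u, x) = -5*u
-830*z(A(6, 0)) = -830/((-5*6)) = -830/(-30) = -830*(-1/30) = 83/3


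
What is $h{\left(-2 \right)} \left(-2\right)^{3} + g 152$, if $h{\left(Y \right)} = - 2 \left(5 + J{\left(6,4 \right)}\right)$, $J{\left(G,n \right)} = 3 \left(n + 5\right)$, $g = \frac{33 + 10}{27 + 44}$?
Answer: $\frac{42888}{71} \approx 604.06$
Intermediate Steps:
$g = \frac{43}{71} \approx 0.60563$
$J{\left(G,n \right)} = 15 + 3 n$ ($J{\left(G,n \right)} = 3 \left(5 + n\right) = 15 + 3 n$)
$h{\left(Y \right)} = -64$ ($h{\left(Y \right)} = - 2 \left(5 + \left(15 + 3 \cdot 4\right)\right) = - 2 \left(5 + \left(15 + 12\right)\right) = - 2 \left(5 + 27\right) = \left(-2\right) 32 = -64$)
$h{\left(-2 \right)} \left(-2\right)^{3} + g 152 = - 64 \left(-2\right)^{3} + \frac{43}{71} \cdot 152 = \left(-64\right) \left(-8\right) + \frac{6536}{71} = 512 + \frac{6536}{71} = \frac{42888}{71}$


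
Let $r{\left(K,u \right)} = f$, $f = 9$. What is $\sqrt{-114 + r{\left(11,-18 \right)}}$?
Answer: $i \sqrt{105} \approx 10.247 i$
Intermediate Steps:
$r{\left(K,u \right)} = 9$
$\sqrt{-114 + r{\left(11,-18 \right)}} = \sqrt{-114 + 9} = \sqrt{-105} = i \sqrt{105}$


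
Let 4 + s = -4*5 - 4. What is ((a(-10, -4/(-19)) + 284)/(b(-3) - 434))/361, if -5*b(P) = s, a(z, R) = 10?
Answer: -35/18411 ≈ -0.0019010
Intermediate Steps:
s = -28 (s = -4 + (-4*5 - 4) = -4 + (-20 - 4) = -4 - 24 = -28)
b(P) = 28/5 (b(P) = -⅕*(-28) = 28/5)
((a(-10, -4/(-19)) + 284)/(b(-3) - 434))/361 = ((10 + 284)/(28/5 - 434))/361 = (294/(-2142/5))*(1/361) = (294*(-5/2142))*(1/361) = -35/51*1/361 = -35/18411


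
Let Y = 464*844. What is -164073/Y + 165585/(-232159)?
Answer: -102936758967/90917178944 ≈ -1.1322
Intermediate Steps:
Y = 391616
-164073/Y + 165585/(-232159) = -164073/391616 + 165585/(-232159) = -164073*1/391616 + 165585*(-1/232159) = -164073/391616 - 165585/232159 = -102936758967/90917178944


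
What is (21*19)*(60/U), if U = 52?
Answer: 5985/13 ≈ 460.38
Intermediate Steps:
(21*19)*(60/U) = (21*19)*(60/52) = 399*(60*(1/52)) = 399*(15/13) = 5985/13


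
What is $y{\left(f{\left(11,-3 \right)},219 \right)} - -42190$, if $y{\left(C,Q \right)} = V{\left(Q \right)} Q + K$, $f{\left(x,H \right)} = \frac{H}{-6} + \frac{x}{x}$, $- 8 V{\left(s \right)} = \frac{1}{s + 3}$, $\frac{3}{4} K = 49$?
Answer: $\frac{75045253}{1776} \approx 42255.0$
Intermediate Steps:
$K = \frac{196}{3}$ ($K = \frac{4}{3} \cdot 49 = \frac{196}{3} \approx 65.333$)
$V{\left(s \right)} = - \frac{1}{8 \left(3 + s\right)}$ ($V{\left(s \right)} = - \frac{1}{8 \left(s + 3\right)} = - \frac{1}{8 \left(3 + s\right)}$)
$f{\left(x,H \right)} = 1 - \frac{H}{6}$ ($f{\left(x,H \right)} = H \left(- \frac{1}{6}\right) + 1 = - \frac{H}{6} + 1 = 1 - \frac{H}{6}$)
$y{\left(C,Q \right)} = \frac{196}{3} - \frac{Q}{24 + 8 Q}$ ($y{\left(C,Q \right)} = - \frac{1}{24 + 8 Q} Q + \frac{196}{3} = - \frac{Q}{24 + 8 Q} + \frac{196}{3} = \frac{196}{3} - \frac{Q}{24 + 8 Q}$)
$y{\left(f{\left(11,-3 \right)},219 \right)} - -42190 = \frac{4704 + 1565 \cdot 219}{24 \left(3 + 219\right)} - -42190 = \frac{4704 + 342735}{24 \cdot 222} + 42190 = \frac{1}{24} \cdot \frac{1}{222} \cdot 347439 + 42190 = \frac{115813}{1776} + 42190 = \frac{75045253}{1776}$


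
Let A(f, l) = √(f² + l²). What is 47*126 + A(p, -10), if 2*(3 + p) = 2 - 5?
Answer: 5922 + √481/2 ≈ 5933.0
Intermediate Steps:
p = -9/2 (p = -3 + (2 - 5)/2 = -3 + (½)*(-3) = -3 - 3/2 = -9/2 ≈ -4.5000)
47*126 + A(p, -10) = 47*126 + √((-9/2)² + (-10)²) = 5922 + √(81/4 + 100) = 5922 + √(481/4) = 5922 + √481/2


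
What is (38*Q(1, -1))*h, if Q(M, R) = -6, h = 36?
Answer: -8208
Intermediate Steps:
(38*Q(1, -1))*h = (38*(-6))*36 = -228*36 = -8208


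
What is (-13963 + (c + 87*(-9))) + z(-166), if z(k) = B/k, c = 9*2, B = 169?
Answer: -2445017/166 ≈ -14729.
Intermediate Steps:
c = 18
z(k) = 169/k
(-13963 + (c + 87*(-9))) + z(-166) = (-13963 + (18 + 87*(-9))) + 169/(-166) = (-13963 + (18 - 783)) + 169*(-1/166) = (-13963 - 765) - 169/166 = -14728 - 169/166 = -2445017/166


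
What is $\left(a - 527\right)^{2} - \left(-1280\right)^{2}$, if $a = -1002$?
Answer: $699441$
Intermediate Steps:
$\left(a - 527\right)^{2} - \left(-1280\right)^{2} = \left(-1002 - 527\right)^{2} - \left(-1280\right)^{2} = \left(-1529\right)^{2} - 1638400 = 2337841 - 1638400 = 699441$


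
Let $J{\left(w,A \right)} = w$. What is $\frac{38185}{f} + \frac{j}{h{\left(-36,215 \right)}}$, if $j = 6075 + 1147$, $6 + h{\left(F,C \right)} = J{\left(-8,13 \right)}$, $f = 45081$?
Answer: $- \frac{162520196}{315567} \approx -515.01$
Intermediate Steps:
$h{\left(F,C \right)} = -14$ ($h{\left(F,C \right)} = -6 - 8 = -14$)
$j = 7222$
$\frac{38185}{f} + \frac{j}{h{\left(-36,215 \right)}} = \frac{38185}{45081} + \frac{7222}{-14} = 38185 \cdot \frac{1}{45081} + 7222 \left(- \frac{1}{14}\right) = \frac{38185}{45081} - \frac{3611}{7} = - \frac{162520196}{315567}$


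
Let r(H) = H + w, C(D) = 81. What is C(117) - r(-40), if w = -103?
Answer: 224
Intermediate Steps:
r(H) = -103 + H (r(H) = H - 103 = -103 + H)
C(117) - r(-40) = 81 - (-103 - 40) = 81 - 1*(-143) = 81 + 143 = 224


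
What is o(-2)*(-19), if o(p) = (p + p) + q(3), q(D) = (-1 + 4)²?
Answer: -95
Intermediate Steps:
q(D) = 9 (q(D) = 3² = 9)
o(p) = 9 + 2*p (o(p) = (p + p) + 9 = 2*p + 9 = 9 + 2*p)
o(-2)*(-19) = (9 + 2*(-2))*(-19) = (9 - 4)*(-19) = 5*(-19) = -95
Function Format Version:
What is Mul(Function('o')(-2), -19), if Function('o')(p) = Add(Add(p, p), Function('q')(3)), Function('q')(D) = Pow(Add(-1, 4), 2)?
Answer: -95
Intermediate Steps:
Function('q')(D) = 9 (Function('q')(D) = Pow(3, 2) = 9)
Function('o')(p) = Add(9, Mul(2, p)) (Function('o')(p) = Add(Add(p, p), 9) = Add(Mul(2, p), 9) = Add(9, Mul(2, p)))
Mul(Function('o')(-2), -19) = Mul(Add(9, Mul(2, -2)), -19) = Mul(Add(9, -4), -19) = Mul(5, -19) = -95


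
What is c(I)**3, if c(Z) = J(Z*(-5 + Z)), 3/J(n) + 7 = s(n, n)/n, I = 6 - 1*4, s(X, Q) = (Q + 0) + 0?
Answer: -1/8 ≈ -0.12500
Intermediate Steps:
s(X, Q) = Q (s(X, Q) = Q + 0 = Q)
I = 2 (I = 6 - 4 = 2)
J(n) = -1/2 (J(n) = 3/(-7 + n/n) = 3/(-7 + 1) = 3/(-6) = 3*(-1/6) = -1/2)
c(Z) = -1/2
c(I)**3 = (-1/2)**3 = -1/8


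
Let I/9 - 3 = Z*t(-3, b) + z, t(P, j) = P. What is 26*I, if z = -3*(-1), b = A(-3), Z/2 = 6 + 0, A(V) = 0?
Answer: -7020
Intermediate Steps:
Z = 12 (Z = 2*(6 + 0) = 2*6 = 12)
b = 0
z = 3
I = -270 (I = 27 + 9*(12*(-3) + 3) = 27 + 9*(-36 + 3) = 27 + 9*(-33) = 27 - 297 = -270)
26*I = 26*(-270) = -7020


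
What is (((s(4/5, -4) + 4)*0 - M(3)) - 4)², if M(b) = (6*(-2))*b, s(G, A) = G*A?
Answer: 1024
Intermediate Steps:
s(G, A) = A*G
M(b) = -12*b
(((s(4/5, -4) + 4)*0 - M(3)) - 4)² = (((-16/5 + 4)*0 - (-12)*3) - 4)² = (((-16/5 + 4)*0 - 1*(-36)) - 4)² = (((-4*⅘ + 4)*0 + 36) - 4)² = (((-16/5 + 4)*0 + 36) - 4)² = (((⅘)*0 + 36) - 4)² = ((0 + 36) - 4)² = (36 - 4)² = 32² = 1024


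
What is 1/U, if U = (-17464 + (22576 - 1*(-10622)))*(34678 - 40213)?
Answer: -1/87087690 ≈ -1.1483e-8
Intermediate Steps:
U = -87087690 (U = (-17464 + (22576 + 10622))*(-5535) = (-17464 + 33198)*(-5535) = 15734*(-5535) = -87087690)
1/U = 1/(-87087690) = -1/87087690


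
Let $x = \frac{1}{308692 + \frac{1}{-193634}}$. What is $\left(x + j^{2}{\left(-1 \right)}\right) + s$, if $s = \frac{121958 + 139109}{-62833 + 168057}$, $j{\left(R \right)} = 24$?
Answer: $\frac{3638404205414706173}{6289582218081848} \approx 578.48$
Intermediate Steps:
$x = \frac{193634}{59773266727}$ ($x = \frac{1}{308692 - \frac{1}{193634}} = \frac{1}{\frac{59773266727}{193634}} = \frac{193634}{59773266727} \approx 3.2395 \cdot 10^{-6}$)
$s = \frac{261067}{105224} \approx 2.4811$
$\left(x + j^{2}{\left(-1 \right)}\right) + s = \left(\frac{193634}{59773266727} + 24^{2}\right) + \frac{261067}{105224} = \left(\frac{193634}{59773266727} + 576\right) + \frac{261067}{105224} = \frac{34429401828386}{59773266727} + \frac{261067}{105224} = \frac{3638404205414706173}{6289582218081848}$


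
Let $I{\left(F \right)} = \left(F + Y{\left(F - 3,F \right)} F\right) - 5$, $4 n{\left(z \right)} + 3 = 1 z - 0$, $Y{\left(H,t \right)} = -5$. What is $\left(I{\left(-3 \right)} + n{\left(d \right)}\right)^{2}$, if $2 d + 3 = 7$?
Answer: $\frac{729}{16} \approx 45.563$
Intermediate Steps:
$d = 2$ ($d = - \frac{3}{2} + \frac{1}{2} \cdot 7 = - \frac{3}{2} + \frac{7}{2} = 2$)
$n{\left(z \right)} = - \frac{3}{4} + \frac{z}{4}$ ($n{\left(z \right)} = - \frac{3}{4} + \frac{1 z - 0}{4} = - \frac{3}{4} + \frac{z + 0}{4} = - \frac{3}{4} + \frac{z}{4}$)
$I{\left(F \right)} = -5 - 4 F$ ($I{\left(F \right)} = \left(F - 5 F\right) - 5 = - 4 F - 5 = -5 - 4 F$)
$\left(I{\left(-3 \right)} + n{\left(d \right)}\right)^{2} = \left(\left(-5 - -12\right) + \left(- \frac{3}{4} + \frac{1}{4} \cdot 2\right)\right)^{2} = \left(\left(-5 + 12\right) + \left(- \frac{3}{4} + \frac{1}{2}\right)\right)^{2} = \left(7 - \frac{1}{4}\right)^{2} = \left(\frac{27}{4}\right)^{2} = \frac{729}{16}$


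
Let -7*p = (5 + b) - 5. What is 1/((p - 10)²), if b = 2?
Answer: 49/5184 ≈ 0.0094522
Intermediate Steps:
p = -2/7 (p = -((5 + 2) - 5)/7 = -(7 - 5)/7 = -⅐*2 = -2/7 ≈ -0.28571)
1/((p - 10)²) = 1/((-2/7 - 10)²) = 1/((-72/7)²) = 1/(5184/49) = 49/5184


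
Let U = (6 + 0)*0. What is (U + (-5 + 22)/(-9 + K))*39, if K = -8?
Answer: -39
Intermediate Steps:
U = 0 (U = 6*0 = 0)
(U + (-5 + 22)/(-9 + K))*39 = (0 + (-5 + 22)/(-9 - 8))*39 = (0 + 17/(-17))*39 = (0 + 17*(-1/17))*39 = (0 - 1)*39 = -1*39 = -39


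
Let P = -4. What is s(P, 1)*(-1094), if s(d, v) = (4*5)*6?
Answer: -131280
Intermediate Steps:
s(d, v) = 120 (s(d, v) = 20*6 = 120)
s(P, 1)*(-1094) = 120*(-1094) = -131280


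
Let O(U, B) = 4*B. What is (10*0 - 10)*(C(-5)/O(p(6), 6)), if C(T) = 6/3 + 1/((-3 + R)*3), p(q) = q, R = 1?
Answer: -55/72 ≈ -0.76389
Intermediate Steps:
C(T) = 11/6 (C(T) = 6/3 + 1/((-3 + 1)*3) = 6*(1/3) + (1/3)/(-2) = 2 - 1/2*1/3 = 2 - 1/6 = 11/6)
(10*0 - 10)*(C(-5)/O(p(6), 6)) = (10*0 - 10)*(11/(6*((4*6)))) = (0 - 10)*((11/6)/24) = -55/(3*24) = -10*11/144 = -55/72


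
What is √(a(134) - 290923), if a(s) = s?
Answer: I*√290789 ≈ 539.25*I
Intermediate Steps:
√(a(134) - 290923) = √(134 - 290923) = √(-290789) = I*√290789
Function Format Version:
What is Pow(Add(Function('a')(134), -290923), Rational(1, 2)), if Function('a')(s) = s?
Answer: Mul(I, Pow(290789, Rational(1, 2))) ≈ Mul(539.25, I)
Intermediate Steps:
Pow(Add(Function('a')(134), -290923), Rational(1, 2)) = Pow(Add(134, -290923), Rational(1, 2)) = Pow(-290789, Rational(1, 2)) = Mul(I, Pow(290789, Rational(1, 2)))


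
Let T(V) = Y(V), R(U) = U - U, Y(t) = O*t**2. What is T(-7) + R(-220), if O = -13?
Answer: -637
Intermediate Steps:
Y(t) = -13*t**2
R(U) = 0
T(V) = -13*V**2
T(-7) + R(-220) = -13*(-7)**2 + 0 = -13*49 + 0 = -637 + 0 = -637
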